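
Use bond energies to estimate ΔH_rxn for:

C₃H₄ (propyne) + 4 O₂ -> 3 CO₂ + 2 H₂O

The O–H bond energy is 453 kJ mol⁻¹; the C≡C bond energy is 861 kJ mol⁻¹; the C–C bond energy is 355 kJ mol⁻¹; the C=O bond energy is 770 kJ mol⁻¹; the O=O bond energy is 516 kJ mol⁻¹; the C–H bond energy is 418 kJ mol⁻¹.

Bonds broken (reactants):
  C≡C: 1 × 861 = 861
  C–C: 1 × 355 = 355
  C–H: 4 × 418 = 1672
  O=O: 4 × 516 = 2064
  Σ(broken) = 4952 kJ
Bonds formed (products):
  C=O: 6 × 770 = 4620
  O–H: 4 × 453 = 1812
  Σ(formed) = 6432 kJ
ΔH = Σ(broken) − Σ(formed) = 4952 − 6432 = −1480 kJ

ΔH ≈ −1480 kJ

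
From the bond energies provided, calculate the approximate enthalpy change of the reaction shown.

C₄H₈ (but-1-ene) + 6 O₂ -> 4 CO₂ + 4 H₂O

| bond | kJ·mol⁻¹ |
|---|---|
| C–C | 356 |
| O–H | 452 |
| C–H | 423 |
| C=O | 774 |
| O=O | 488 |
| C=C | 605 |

Bonds broken (reactants):
  C–C: 2 × 356 = 712
  C–H: 8 × 423 = 3384
  C=C: 1 × 605 = 605
  O=O: 6 × 488 = 2928
  Σ(broken) = 7629 kJ
Bonds formed (products):
  C=O: 8 × 774 = 6192
  O–H: 8 × 452 = 3616
  Σ(formed) = 9808 kJ
ΔH = Σ(broken) − Σ(formed) = 7629 − 9808 = −2179 kJ

ΔH ≈ −2179 kJ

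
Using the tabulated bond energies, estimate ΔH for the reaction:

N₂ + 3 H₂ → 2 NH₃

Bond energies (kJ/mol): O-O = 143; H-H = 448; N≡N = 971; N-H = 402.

Bonds broken (reactants):
  H-H: 3 × 448 = 1344
  N≡N: 1 × 971 = 971
  Σ(broken) = 2315 kJ
Bonds formed (products):
  N-H: 6 × 402 = 2412
  Σ(formed) = 2412 kJ
ΔH = Σ(broken) − Σ(formed) = 2315 − 2412 = −97 kJ

ΔH ≈ −97 kJ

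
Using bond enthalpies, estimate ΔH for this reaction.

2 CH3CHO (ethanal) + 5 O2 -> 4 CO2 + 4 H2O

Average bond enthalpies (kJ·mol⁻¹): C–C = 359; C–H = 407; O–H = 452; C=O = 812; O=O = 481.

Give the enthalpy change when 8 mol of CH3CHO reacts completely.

ΔH = −8436 kJ

Bonds broken (reactants):
  C–C: 2 × 359 = 718
  C–H: 8 × 407 = 3256
  C=O: 2 × 812 = 1624
  O=O: 5 × 481 = 2405
  Σ(broken) = 8003 kJ
Bonds formed (products):
  C=O: 8 × 812 = 6496
  O–H: 8 × 452 = 3616
  Σ(formed) = 10112 kJ
ΔH = Σ(broken) − Σ(formed) = 8003 − 10112 = −2109 kJ
For 4× the reaction as written: 4 × (−2109) = −8436 kJ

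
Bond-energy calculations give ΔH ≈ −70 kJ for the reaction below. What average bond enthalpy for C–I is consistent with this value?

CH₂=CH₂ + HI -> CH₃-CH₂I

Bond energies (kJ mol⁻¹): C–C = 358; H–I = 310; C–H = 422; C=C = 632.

D(C–I) ≈ 232 kJ/mol

Let D be the C–I bond energy.
Σ(broken) = 4×422 + 1×632 + 1×310 = 2630
Σ(formed) = 1×358 + 5×422 + 1×D = 2468 + D
ΔH = Σ(broken) − Σ(formed) = (2630) − (2468 + D) = +162 − D
Setting this equal to −70 kJ gives D = 232 kJ/mol.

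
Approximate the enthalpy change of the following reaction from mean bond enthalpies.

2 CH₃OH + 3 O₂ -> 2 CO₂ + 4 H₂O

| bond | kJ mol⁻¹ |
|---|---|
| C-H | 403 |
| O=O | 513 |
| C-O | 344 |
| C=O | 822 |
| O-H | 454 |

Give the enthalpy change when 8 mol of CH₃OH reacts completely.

Bonds broken (reactants):
  C-H: 6 × 403 = 2418
  C-O: 2 × 344 = 688
  O-H: 2 × 454 = 908
  O=O: 3 × 513 = 1539
  Σ(broken) = 5553 kJ
Bonds formed (products):
  C=O: 4 × 822 = 3288
  O-H: 8 × 454 = 3632
  Σ(formed) = 6920 kJ
ΔH = Σ(broken) − Σ(formed) = 5553 − 6920 = −1367 kJ
For 4× the reaction as written: 4 × (−1367) = −5468 kJ

ΔH = −5468 kJ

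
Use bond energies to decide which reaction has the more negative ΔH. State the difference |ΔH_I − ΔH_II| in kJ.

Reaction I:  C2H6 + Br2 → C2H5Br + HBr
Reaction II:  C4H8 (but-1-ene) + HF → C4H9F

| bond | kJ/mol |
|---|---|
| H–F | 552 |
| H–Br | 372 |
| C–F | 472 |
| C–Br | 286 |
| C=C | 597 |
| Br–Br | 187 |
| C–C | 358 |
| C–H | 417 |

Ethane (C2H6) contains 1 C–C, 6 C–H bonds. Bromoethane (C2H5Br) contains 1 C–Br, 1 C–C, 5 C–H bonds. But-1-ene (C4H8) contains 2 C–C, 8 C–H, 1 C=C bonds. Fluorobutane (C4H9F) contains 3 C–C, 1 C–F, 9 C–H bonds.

Reaction II, by 44 kJ

Reaction I:
  Bonds broken (reactants):
    Br–Br: 1 × 187 = 187
    C–C: 1 × 358 = 358
    C–H: 6 × 417 = 2502
    Σ(broken) = 3047 kJ
  Bonds formed (products):
    C–Br: 1 × 286 = 286
    C–C: 1 × 358 = 358
    C–H: 5 × 417 = 2085
    H–Br: 1 × 372 = 372
    Σ(formed) = 3101 kJ
  ΔH_I = 3047 − 3101 = −54 kJ
Reaction II:
  Bonds broken (reactants):
    C–C: 2 × 358 = 716
    C–H: 8 × 417 = 3336
    C=C: 1 × 597 = 597
    H–F: 1 × 552 = 552
    Σ(broken) = 5201 kJ
  Bonds formed (products):
    C–C: 3 × 358 = 1074
    C–F: 1 × 472 = 472
    C–H: 9 × 417 = 3753
    Σ(formed) = 5299 kJ
  ΔH_II = 5201 − 5299 = −98 kJ
ΔH_I − ΔH_II = +44 kJ, so reaction II has the more negative ΔH; |ΔH_I − ΔH_II| = 44 kJ.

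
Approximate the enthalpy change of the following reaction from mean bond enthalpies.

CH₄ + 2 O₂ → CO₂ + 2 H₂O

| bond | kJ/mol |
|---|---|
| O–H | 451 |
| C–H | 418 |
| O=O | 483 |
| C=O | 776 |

ΔH ≈ −718 kJ

Bonds broken (reactants):
  C–H: 4 × 418 = 1672
  O=O: 2 × 483 = 966
  Σ(broken) = 2638 kJ
Bonds formed (products):
  C=O: 2 × 776 = 1552
  O–H: 4 × 451 = 1804
  Σ(formed) = 3356 kJ
ΔH = Σ(broken) − Σ(formed) = 2638 − 3356 = −718 kJ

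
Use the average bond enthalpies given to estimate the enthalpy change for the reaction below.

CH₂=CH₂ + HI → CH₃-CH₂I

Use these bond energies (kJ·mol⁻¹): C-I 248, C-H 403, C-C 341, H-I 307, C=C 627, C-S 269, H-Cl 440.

Bonds broken (reactants):
  C-H: 4 × 403 = 1612
  C=C: 1 × 627 = 627
  H-I: 1 × 307 = 307
  Σ(broken) = 2546 kJ
Bonds formed (products):
  C-C: 1 × 341 = 341
  C-H: 5 × 403 = 2015
  C-I: 1 × 248 = 248
  Σ(formed) = 2604 kJ
ΔH = Σ(broken) − Σ(formed) = 2546 − 2604 = −58 kJ

ΔH ≈ −58 kJ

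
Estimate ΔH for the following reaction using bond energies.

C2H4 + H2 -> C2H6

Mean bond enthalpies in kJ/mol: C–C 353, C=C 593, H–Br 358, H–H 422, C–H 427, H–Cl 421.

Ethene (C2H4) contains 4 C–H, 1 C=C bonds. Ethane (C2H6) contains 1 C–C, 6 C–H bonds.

Bonds broken (reactants):
  C–H: 4 × 427 = 1708
  C=C: 1 × 593 = 593
  H–H: 1 × 422 = 422
  Σ(broken) = 2723 kJ
Bonds formed (products):
  C–C: 1 × 353 = 353
  C–H: 6 × 427 = 2562
  Σ(formed) = 2915 kJ
ΔH = Σ(broken) − Σ(formed) = 2723 − 2915 = −192 kJ

ΔH ≈ −192 kJ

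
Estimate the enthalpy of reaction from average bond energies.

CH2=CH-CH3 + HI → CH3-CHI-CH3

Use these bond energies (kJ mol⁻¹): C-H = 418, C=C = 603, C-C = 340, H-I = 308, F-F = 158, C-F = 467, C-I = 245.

Bonds broken (reactants):
  C-C: 1 × 340 = 340
  C-H: 6 × 418 = 2508
  C=C: 1 × 603 = 603
  H-I: 1 × 308 = 308
  Σ(broken) = 3759 kJ
Bonds formed (products):
  C-C: 2 × 340 = 680
  C-H: 7 × 418 = 2926
  C-I: 1 × 245 = 245
  Σ(formed) = 3851 kJ
ΔH = Σ(broken) − Σ(formed) = 3759 − 3851 = −92 kJ

ΔH ≈ −92 kJ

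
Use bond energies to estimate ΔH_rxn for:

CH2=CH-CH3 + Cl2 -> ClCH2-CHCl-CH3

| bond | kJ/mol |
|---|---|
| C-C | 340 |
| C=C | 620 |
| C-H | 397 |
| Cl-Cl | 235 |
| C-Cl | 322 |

Bonds broken (reactants):
  C-C: 1 × 340 = 340
  C-H: 6 × 397 = 2382
  C=C: 1 × 620 = 620
  Cl-Cl: 1 × 235 = 235
  Σ(broken) = 3577 kJ
Bonds formed (products):
  C-C: 2 × 340 = 680
  C-Cl: 2 × 322 = 644
  C-H: 6 × 397 = 2382
  Σ(formed) = 3706 kJ
ΔH = Σ(broken) − Σ(formed) = 3577 − 3706 = −129 kJ

ΔH ≈ −129 kJ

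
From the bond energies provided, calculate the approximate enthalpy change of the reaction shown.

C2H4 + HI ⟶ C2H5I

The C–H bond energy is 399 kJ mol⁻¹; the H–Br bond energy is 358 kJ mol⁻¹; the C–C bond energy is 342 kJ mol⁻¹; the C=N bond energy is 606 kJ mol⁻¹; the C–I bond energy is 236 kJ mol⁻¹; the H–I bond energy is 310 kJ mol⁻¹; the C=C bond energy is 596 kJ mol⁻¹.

Bonds broken (reactants):
  C–H: 4 × 399 = 1596
  C=C: 1 × 596 = 596
  H–I: 1 × 310 = 310
  Σ(broken) = 2502 kJ
Bonds formed (products):
  C–C: 1 × 342 = 342
  C–H: 5 × 399 = 1995
  C–I: 1 × 236 = 236
  Σ(formed) = 2573 kJ
ΔH = Σ(broken) − Σ(formed) = 2502 − 2573 = −71 kJ

ΔH ≈ −71 kJ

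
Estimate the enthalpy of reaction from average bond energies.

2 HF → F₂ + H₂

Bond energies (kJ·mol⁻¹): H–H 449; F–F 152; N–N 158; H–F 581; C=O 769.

Bonds broken (reactants):
  H–F: 2 × 581 = 1162
  Σ(broken) = 1162 kJ
Bonds formed (products):
  F–F: 1 × 152 = 152
  H–H: 1 × 449 = 449
  Σ(formed) = 601 kJ
ΔH = Σ(broken) − Σ(formed) = 1162 − 601 = +561 kJ

ΔH ≈ +561 kJ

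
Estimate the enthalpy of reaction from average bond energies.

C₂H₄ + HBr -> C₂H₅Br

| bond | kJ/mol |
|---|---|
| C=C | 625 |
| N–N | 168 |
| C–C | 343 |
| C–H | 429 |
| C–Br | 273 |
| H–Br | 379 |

ΔH ≈ −41 kJ

Bonds broken (reactants):
  C–H: 4 × 429 = 1716
  C=C: 1 × 625 = 625
  H–Br: 1 × 379 = 379
  Σ(broken) = 2720 kJ
Bonds formed (products):
  C–Br: 1 × 273 = 273
  C–C: 1 × 343 = 343
  C–H: 5 × 429 = 2145
  Σ(formed) = 2761 kJ
ΔH = Σ(broken) − Σ(formed) = 2720 − 2761 = −41 kJ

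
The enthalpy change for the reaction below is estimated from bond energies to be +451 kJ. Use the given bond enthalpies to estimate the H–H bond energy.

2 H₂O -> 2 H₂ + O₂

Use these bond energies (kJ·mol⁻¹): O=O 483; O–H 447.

Let D be the H–H bond energy.
Σ(broken) = 4×447 = 1788
Σ(formed) = 2×D + 1×483 = 483 + 2D
ΔH = Σ(broken) − Σ(formed) = (1788) − (483 + 2D) = +1305 − 2D
Setting this equal to +451 kJ gives 2D = 854, so D = 427 kJ/mol.

D(H–H) ≈ 427 kJ/mol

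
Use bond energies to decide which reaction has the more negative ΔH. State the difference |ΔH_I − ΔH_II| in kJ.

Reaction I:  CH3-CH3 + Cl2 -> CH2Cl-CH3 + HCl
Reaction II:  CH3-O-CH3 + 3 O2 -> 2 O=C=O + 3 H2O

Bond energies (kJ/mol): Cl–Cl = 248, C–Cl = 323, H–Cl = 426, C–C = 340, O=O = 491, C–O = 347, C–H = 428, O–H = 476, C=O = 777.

Reaction II, by 1156 kJ

Reaction I:
  Bonds broken (reactants):
    C–C: 1 × 340 = 340
    C–H: 6 × 428 = 2568
    Cl–Cl: 1 × 248 = 248
    Σ(broken) = 3156 kJ
  Bonds formed (products):
    C–C: 1 × 340 = 340
    C–Cl: 1 × 323 = 323
    C–H: 5 × 428 = 2140
    H–Cl: 1 × 426 = 426
    Σ(formed) = 3229 kJ
  ΔH_I = 3156 − 3229 = −73 kJ
Reaction II:
  Bonds broken (reactants):
    C–H: 6 × 428 = 2568
    C–O: 2 × 347 = 694
    O=O: 3 × 491 = 1473
    Σ(broken) = 4735 kJ
  Bonds formed (products):
    C=O: 4 × 777 = 3108
    O–H: 6 × 476 = 2856
    Σ(formed) = 5964 kJ
  ΔH_II = 4735 − 5964 = −1229 kJ
ΔH_I − ΔH_II = +1156 kJ, so reaction II has the more negative ΔH; |ΔH_I − ΔH_II| = 1156 kJ.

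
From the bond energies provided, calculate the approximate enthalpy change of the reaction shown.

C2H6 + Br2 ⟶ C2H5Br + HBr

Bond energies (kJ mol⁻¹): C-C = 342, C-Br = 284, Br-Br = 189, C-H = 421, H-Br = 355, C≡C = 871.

ΔH ≈ −29 kJ

Bonds broken (reactants):
  Br-Br: 1 × 189 = 189
  C-C: 1 × 342 = 342
  C-H: 6 × 421 = 2526
  Σ(broken) = 3057 kJ
Bonds formed (products):
  C-Br: 1 × 284 = 284
  C-C: 1 × 342 = 342
  C-H: 5 × 421 = 2105
  H-Br: 1 × 355 = 355
  Σ(formed) = 3086 kJ
ΔH = Σ(broken) − Σ(formed) = 3057 − 3086 = −29 kJ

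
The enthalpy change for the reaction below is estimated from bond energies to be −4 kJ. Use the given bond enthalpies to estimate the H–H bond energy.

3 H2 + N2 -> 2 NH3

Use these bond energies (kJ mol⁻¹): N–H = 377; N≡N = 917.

Let D be the H–H bond energy.
Σ(broken) = 3×D + 1×917 = 917 + 3D
Σ(formed) = 6×377 = 2262
ΔH = Σ(broken) − Σ(formed) = (917 + 3D) − (2262) = −1345 + 3D
Setting this equal to −4 kJ gives 3D = 1341, so D = 447 kJ/mol.

D(H–H) ≈ 447 kJ/mol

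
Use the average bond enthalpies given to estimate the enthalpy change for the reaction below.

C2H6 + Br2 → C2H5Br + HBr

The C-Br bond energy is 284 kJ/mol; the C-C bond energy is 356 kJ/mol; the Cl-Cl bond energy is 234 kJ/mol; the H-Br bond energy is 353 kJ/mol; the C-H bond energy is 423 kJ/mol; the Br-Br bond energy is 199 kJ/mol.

ΔH ≈ −15 kJ

Bonds broken (reactants):
  Br-Br: 1 × 199 = 199
  C-C: 1 × 356 = 356
  C-H: 6 × 423 = 2538
  Σ(broken) = 3093 kJ
Bonds formed (products):
  C-Br: 1 × 284 = 284
  C-C: 1 × 356 = 356
  C-H: 5 × 423 = 2115
  H-Br: 1 × 353 = 353
  Σ(formed) = 3108 kJ
ΔH = Σ(broken) − Σ(formed) = 3093 − 3108 = −15 kJ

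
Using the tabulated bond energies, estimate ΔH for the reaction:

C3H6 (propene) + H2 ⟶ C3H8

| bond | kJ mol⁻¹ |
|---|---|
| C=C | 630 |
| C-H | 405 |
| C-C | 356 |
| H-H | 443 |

ΔH ≈ −93 kJ

Bonds broken (reactants):
  C-C: 1 × 356 = 356
  C-H: 6 × 405 = 2430
  C=C: 1 × 630 = 630
  H-H: 1 × 443 = 443
  Σ(broken) = 3859 kJ
Bonds formed (products):
  C-C: 2 × 356 = 712
  C-H: 8 × 405 = 3240
  Σ(formed) = 3952 kJ
ΔH = Σ(broken) − Σ(formed) = 3859 − 3952 = −93 kJ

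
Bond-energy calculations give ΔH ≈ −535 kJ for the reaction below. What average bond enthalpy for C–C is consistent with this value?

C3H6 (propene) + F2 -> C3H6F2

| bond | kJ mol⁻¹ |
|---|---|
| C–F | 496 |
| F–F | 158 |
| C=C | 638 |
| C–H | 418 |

Let D be the C–C bond energy.
Σ(broken) = 1×D + 6×418 + 1×638 + 1×158 = 3304 + D
Σ(formed) = 2×D + 2×496 + 6×418 = 3500 + 2D
ΔH = Σ(broken) − Σ(formed) = (3304 + D) − (3500 + 2D) = −196 − D
Setting this equal to −535 kJ gives D = 339 kJ/mol.

D(C–C) ≈ 339 kJ/mol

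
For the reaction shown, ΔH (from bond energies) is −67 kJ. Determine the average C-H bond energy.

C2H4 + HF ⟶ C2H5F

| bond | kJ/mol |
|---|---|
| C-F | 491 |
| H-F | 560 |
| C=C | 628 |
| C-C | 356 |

D(C-H) ≈ 408 kJ/mol

Let D be the C-H bond energy.
Σ(broken) = 4×D + 1×628 + 1×560 = 1188 + 4D
Σ(formed) = 1×356 + 1×491 + 5×D = 847 + 5D
ΔH = Σ(broken) − Σ(formed) = (1188 + 4D) − (847 + 5D) = +341 − D
Setting this equal to −67 kJ gives D = 408 kJ/mol.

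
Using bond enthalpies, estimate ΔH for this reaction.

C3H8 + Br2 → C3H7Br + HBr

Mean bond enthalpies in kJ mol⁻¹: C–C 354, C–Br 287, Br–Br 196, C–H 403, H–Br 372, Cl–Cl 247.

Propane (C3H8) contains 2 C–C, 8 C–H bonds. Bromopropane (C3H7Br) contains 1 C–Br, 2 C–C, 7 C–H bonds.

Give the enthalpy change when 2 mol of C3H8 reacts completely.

Bonds broken (reactants):
  Br–Br: 1 × 196 = 196
  C–C: 2 × 354 = 708
  C–H: 8 × 403 = 3224
  Σ(broken) = 4128 kJ
Bonds formed (products):
  C–Br: 1 × 287 = 287
  C–C: 2 × 354 = 708
  C–H: 7 × 403 = 2821
  H–Br: 1 × 372 = 372
  Σ(formed) = 4188 kJ
ΔH = Σ(broken) − Σ(formed) = 4128 − 4188 = −60 kJ
For 2× the reaction as written: 2 × (−60) = −120 kJ

ΔH = −120 kJ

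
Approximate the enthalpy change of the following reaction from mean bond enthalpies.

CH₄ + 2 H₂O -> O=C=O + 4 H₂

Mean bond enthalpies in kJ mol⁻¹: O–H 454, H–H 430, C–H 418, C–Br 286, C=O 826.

Bonds broken (reactants):
  C–H: 4 × 418 = 1672
  O–H: 4 × 454 = 1816
  Σ(broken) = 3488 kJ
Bonds formed (products):
  C=O: 2 × 826 = 1652
  H–H: 4 × 430 = 1720
  Σ(formed) = 3372 kJ
ΔH = Σ(broken) − Σ(formed) = 3488 − 3372 = +116 kJ

ΔH ≈ +116 kJ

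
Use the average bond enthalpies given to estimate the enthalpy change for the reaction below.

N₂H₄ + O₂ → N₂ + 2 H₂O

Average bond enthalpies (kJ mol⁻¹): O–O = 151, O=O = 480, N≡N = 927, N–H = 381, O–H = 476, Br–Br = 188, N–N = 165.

ΔH ≈ −662 kJ

Bonds broken (reactants):
  N–H: 4 × 381 = 1524
  N–N: 1 × 165 = 165
  O=O: 1 × 480 = 480
  Σ(broken) = 2169 kJ
Bonds formed (products):
  N≡N: 1 × 927 = 927
  O–H: 4 × 476 = 1904
  Σ(formed) = 2831 kJ
ΔH = Σ(broken) − Σ(formed) = 2169 − 2831 = −662 kJ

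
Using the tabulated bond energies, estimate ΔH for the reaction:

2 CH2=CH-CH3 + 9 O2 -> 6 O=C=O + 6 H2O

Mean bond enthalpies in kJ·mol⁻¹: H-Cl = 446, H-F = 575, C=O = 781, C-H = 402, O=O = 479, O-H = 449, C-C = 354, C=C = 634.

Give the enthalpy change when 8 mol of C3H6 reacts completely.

Bonds broken (reactants):
  C-C: 2 × 354 = 708
  C-H: 12 × 402 = 4824
  C=C: 2 × 634 = 1268
  O=O: 9 × 479 = 4311
  Σ(broken) = 11111 kJ
Bonds formed (products):
  C=O: 12 × 781 = 9372
  O-H: 12 × 449 = 5388
  Σ(formed) = 14760 kJ
ΔH = Σ(broken) − Σ(formed) = 11111 − 14760 = −3649 kJ
For 4× the reaction as written: 4 × (−3649) = −14596 kJ

ΔH = −14596 kJ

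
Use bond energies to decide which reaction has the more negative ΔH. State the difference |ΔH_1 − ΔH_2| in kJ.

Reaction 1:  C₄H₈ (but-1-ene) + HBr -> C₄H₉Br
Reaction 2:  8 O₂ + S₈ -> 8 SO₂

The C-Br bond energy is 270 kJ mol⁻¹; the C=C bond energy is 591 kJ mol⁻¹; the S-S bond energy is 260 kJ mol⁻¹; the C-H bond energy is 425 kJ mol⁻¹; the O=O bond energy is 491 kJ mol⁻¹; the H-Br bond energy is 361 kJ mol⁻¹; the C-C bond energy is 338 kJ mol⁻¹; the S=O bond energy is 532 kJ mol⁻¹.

Reaction 2, by 2423 kJ

Reaction 1:
  Bonds broken (reactants):
    C-C: 2 × 338 = 676
    C-H: 8 × 425 = 3400
    C=C: 1 × 591 = 591
    H-Br: 1 × 361 = 361
    Σ(broken) = 5028 kJ
  Bonds formed (products):
    C-Br: 1 × 270 = 270
    C-C: 3 × 338 = 1014
    C-H: 9 × 425 = 3825
    Σ(formed) = 5109 kJ
  ΔH_1 = 5028 − 5109 = −81 kJ
Reaction 2:
  Bonds broken (reactants):
    O=O: 8 × 491 = 3928
    S-S: 8 × 260 = 2080
    Σ(broken) = 6008 kJ
  Bonds formed (products):
    S=O: 16 × 532 = 8512
    Σ(formed) = 8512 kJ
  ΔH_2 = 6008 − 8512 = −2504 kJ
ΔH_1 − ΔH_2 = +2423 kJ, so reaction 2 has the more negative ΔH; |ΔH_1 − ΔH_2| = 2423 kJ.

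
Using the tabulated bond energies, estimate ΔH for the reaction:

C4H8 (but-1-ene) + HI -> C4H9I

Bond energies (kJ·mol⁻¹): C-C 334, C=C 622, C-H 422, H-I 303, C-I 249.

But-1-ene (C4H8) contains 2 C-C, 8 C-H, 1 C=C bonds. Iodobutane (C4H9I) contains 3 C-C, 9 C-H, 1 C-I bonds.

ΔH ≈ −80 kJ

Bonds broken (reactants):
  C-C: 2 × 334 = 668
  C-H: 8 × 422 = 3376
  C=C: 1 × 622 = 622
  H-I: 1 × 303 = 303
  Σ(broken) = 4969 kJ
Bonds formed (products):
  C-C: 3 × 334 = 1002
  C-H: 9 × 422 = 3798
  C-I: 1 × 249 = 249
  Σ(formed) = 5049 kJ
ΔH = Σ(broken) − Σ(formed) = 4969 − 5049 = −80 kJ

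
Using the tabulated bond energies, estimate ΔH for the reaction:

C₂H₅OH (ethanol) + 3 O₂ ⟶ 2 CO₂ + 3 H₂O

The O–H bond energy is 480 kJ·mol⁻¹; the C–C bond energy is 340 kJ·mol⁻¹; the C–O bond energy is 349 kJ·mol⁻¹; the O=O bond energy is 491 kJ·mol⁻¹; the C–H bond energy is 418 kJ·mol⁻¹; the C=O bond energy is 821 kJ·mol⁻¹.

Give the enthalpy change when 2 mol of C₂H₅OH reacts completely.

ΔH = −2864 kJ

Bonds broken (reactants):
  C–C: 1 × 340 = 340
  C–H: 5 × 418 = 2090
  C–O: 1 × 349 = 349
  O–H: 1 × 480 = 480
  O=O: 3 × 491 = 1473
  Σ(broken) = 4732 kJ
Bonds formed (products):
  C=O: 4 × 821 = 3284
  O–H: 6 × 480 = 2880
  Σ(formed) = 6164 kJ
ΔH = Σ(broken) − Σ(formed) = 4732 − 6164 = −1432 kJ
For 2× the reaction as written: 2 × (−1432) = −2864 kJ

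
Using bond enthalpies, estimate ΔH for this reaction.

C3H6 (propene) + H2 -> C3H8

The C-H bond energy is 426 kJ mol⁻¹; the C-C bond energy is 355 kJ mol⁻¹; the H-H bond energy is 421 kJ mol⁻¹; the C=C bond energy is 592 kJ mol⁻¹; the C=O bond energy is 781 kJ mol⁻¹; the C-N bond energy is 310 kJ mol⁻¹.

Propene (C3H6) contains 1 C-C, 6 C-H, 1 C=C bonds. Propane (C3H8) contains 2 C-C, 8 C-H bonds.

ΔH ≈ −194 kJ

Bonds broken (reactants):
  C-C: 1 × 355 = 355
  C-H: 6 × 426 = 2556
  C=C: 1 × 592 = 592
  H-H: 1 × 421 = 421
  Σ(broken) = 3924 kJ
Bonds formed (products):
  C-C: 2 × 355 = 710
  C-H: 8 × 426 = 3408
  Σ(formed) = 4118 kJ
ΔH = Σ(broken) − Σ(formed) = 3924 − 4118 = −194 kJ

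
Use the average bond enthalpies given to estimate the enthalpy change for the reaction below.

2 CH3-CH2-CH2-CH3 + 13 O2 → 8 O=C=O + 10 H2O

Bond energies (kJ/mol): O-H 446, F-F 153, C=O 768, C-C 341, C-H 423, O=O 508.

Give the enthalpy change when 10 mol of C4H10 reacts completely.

Bonds broken (reactants):
  C-C: 6 × 341 = 2046
  C-H: 20 × 423 = 8460
  O=O: 13 × 508 = 6604
  Σ(broken) = 17110 kJ
Bonds formed (products):
  C=O: 16 × 768 = 12288
  O-H: 20 × 446 = 8920
  Σ(formed) = 21208 kJ
ΔH = Σ(broken) − Σ(formed) = 17110 − 21208 = −4098 kJ
For 5× the reaction as written: 5 × (−4098) = −20490 kJ

ΔH = −20490 kJ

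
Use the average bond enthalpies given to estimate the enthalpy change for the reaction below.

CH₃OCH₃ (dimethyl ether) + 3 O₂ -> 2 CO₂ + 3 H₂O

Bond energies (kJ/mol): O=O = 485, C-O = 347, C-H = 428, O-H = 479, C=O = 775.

Bonds broken (reactants):
  C-H: 6 × 428 = 2568
  C-O: 2 × 347 = 694
  O=O: 3 × 485 = 1455
  Σ(broken) = 4717 kJ
Bonds formed (products):
  C=O: 4 × 775 = 3100
  O-H: 6 × 479 = 2874
  Σ(formed) = 5974 kJ
ΔH = Σ(broken) − Σ(formed) = 4717 − 5974 = −1257 kJ

ΔH ≈ −1257 kJ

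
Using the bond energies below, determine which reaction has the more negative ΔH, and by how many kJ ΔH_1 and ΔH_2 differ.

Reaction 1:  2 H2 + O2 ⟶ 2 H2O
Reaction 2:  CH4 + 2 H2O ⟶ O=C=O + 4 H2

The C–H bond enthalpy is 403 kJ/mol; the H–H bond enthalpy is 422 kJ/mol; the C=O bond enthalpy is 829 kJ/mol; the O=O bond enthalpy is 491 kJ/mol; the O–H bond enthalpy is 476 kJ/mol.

Reaction 1:
  Bonds broken (reactants):
    H–H: 2 × 422 = 844
    O=O: 1 × 491 = 491
    Σ(broken) = 1335 kJ
  Bonds formed (products):
    O–H: 4 × 476 = 1904
    Σ(formed) = 1904 kJ
  ΔH_1 = 1335 − 1904 = −569 kJ
Reaction 2:
  Bonds broken (reactants):
    C–H: 4 × 403 = 1612
    O–H: 4 × 476 = 1904
    Σ(broken) = 3516 kJ
  Bonds formed (products):
    C=O: 2 × 829 = 1658
    H–H: 4 × 422 = 1688
    Σ(formed) = 3346 kJ
  ΔH_2 = 3516 − 3346 = +170 kJ
ΔH_1 − ΔH_2 = −739 kJ, so reaction 1 has the more negative ΔH; |ΔH_1 − ΔH_2| = 739 kJ.

Reaction 1, by 739 kJ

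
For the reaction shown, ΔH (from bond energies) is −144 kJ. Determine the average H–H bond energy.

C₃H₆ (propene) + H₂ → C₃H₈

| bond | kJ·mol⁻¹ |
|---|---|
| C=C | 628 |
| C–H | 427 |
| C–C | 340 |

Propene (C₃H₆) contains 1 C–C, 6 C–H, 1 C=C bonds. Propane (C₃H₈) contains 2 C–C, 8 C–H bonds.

D(H–H) ≈ 422 kJ/mol

Let D be the H–H bond energy.
Σ(broken) = 1×340 + 6×427 + 1×628 + 1×D = 3530 + D
Σ(formed) = 2×340 + 8×427 = 4096
ΔH = Σ(broken) − Σ(formed) = (3530 + D) − (4096) = −566 + D
Setting this equal to −144 kJ gives D = 422 kJ/mol.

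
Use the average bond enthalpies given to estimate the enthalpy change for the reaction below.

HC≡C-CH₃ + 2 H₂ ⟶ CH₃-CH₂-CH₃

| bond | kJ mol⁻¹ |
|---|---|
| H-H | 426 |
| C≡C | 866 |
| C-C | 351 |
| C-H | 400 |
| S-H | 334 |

Bonds broken (reactants):
  C≡C: 1 × 866 = 866
  C-C: 1 × 351 = 351
  C-H: 4 × 400 = 1600
  H-H: 2 × 426 = 852
  Σ(broken) = 3669 kJ
Bonds formed (products):
  C-C: 2 × 351 = 702
  C-H: 8 × 400 = 3200
  Σ(formed) = 3902 kJ
ΔH = Σ(broken) − Σ(formed) = 3669 − 3902 = −233 kJ

ΔH ≈ −233 kJ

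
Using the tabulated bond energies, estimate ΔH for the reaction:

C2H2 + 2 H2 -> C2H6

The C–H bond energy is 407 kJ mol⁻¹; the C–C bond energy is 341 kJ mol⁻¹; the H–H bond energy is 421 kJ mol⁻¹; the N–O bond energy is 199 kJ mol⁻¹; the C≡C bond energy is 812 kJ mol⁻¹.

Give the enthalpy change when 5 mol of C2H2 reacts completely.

Bonds broken (reactants):
  C≡C: 1 × 812 = 812
  C–H: 2 × 407 = 814
  H–H: 2 × 421 = 842
  Σ(broken) = 2468 kJ
Bonds formed (products):
  C–C: 1 × 341 = 341
  C–H: 6 × 407 = 2442
  Σ(formed) = 2783 kJ
ΔH = Σ(broken) − Σ(formed) = 2468 − 2783 = −315 kJ
For 5× the reaction as written: 5 × (−315) = −1575 kJ

ΔH = −1575 kJ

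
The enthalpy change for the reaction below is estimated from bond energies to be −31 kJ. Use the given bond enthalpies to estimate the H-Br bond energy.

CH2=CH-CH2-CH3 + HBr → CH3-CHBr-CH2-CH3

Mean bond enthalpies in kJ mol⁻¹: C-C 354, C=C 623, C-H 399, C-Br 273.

D(H-Br) ≈ 372 kJ/mol

Let D be the H-Br bond energy.
Σ(broken) = 2×354 + 8×399 + 1×623 + 1×D = 4523 + D
Σ(formed) = 1×273 + 3×354 + 9×399 = 4926
ΔH = Σ(broken) − Σ(formed) = (4523 + D) − (4926) = −403 + D
Setting this equal to −31 kJ gives D = 372 kJ/mol.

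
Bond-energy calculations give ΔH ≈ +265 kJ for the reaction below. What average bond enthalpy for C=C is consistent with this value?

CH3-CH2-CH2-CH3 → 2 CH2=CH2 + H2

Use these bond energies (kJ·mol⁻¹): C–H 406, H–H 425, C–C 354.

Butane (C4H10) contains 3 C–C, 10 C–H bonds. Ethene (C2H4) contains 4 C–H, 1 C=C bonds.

D(C=C) ≈ 592 kJ/mol

Let D be the C=C bond energy.
Σ(broken) = 3×354 + 10×406 = 5122
Σ(formed) = 8×406 + 2×D + 1×425 = 3673 + 2D
ΔH = Σ(broken) − Σ(formed) = (5122) − (3673 + 2D) = +1449 − 2D
Setting this equal to +265 kJ gives 2D = 1184, so D = 592 kJ/mol.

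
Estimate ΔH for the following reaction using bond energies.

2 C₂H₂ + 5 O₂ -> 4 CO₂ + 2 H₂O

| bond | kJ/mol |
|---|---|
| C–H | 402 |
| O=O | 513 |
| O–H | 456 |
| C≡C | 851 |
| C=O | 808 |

Bonds broken (reactants):
  C≡C: 2 × 851 = 1702
  C–H: 4 × 402 = 1608
  O=O: 5 × 513 = 2565
  Σ(broken) = 5875 kJ
Bonds formed (products):
  C=O: 8 × 808 = 6464
  O–H: 4 × 456 = 1824
  Σ(formed) = 8288 kJ
ΔH = Σ(broken) − Σ(formed) = 5875 − 8288 = −2413 kJ

ΔH ≈ −2413 kJ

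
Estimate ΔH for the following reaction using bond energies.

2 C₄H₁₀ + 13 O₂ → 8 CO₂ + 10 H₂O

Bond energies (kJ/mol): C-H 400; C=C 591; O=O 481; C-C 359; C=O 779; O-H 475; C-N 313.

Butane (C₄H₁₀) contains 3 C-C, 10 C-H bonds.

Bonds broken (reactants):
  C-C: 6 × 359 = 2154
  C-H: 20 × 400 = 8000
  O=O: 13 × 481 = 6253
  Σ(broken) = 16407 kJ
Bonds formed (products):
  C=O: 16 × 779 = 12464
  O-H: 20 × 475 = 9500
  Σ(formed) = 21964 kJ
ΔH = Σ(broken) − Σ(formed) = 16407 − 21964 = −5557 kJ

ΔH ≈ −5557 kJ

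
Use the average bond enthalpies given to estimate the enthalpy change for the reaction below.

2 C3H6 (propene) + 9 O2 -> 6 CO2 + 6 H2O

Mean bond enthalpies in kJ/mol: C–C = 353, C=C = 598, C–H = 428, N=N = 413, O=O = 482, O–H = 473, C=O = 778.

Bonds broken (reactants):
  C–C: 2 × 353 = 706
  C–H: 12 × 428 = 5136
  C=C: 2 × 598 = 1196
  O=O: 9 × 482 = 4338
  Σ(broken) = 11376 kJ
Bonds formed (products):
  C=O: 12 × 778 = 9336
  O–H: 12 × 473 = 5676
  Σ(formed) = 15012 kJ
ΔH = Σ(broken) − Σ(formed) = 11376 − 15012 = −3636 kJ

ΔH ≈ −3636 kJ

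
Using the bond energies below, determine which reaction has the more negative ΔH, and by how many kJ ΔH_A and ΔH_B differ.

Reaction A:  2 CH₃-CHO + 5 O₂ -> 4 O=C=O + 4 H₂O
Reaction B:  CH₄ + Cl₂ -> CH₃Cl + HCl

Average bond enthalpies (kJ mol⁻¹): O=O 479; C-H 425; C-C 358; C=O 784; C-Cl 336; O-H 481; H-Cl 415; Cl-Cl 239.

Reaction A:
  Bonds broken (reactants):
    C-C: 2 × 358 = 716
    C-H: 8 × 425 = 3400
    C=O: 2 × 784 = 1568
    O=O: 5 × 479 = 2395
    Σ(broken) = 8079 kJ
  Bonds formed (products):
    C=O: 8 × 784 = 6272
    O-H: 8 × 481 = 3848
    Σ(formed) = 10120 kJ
  ΔH_A = 8079 − 10120 = −2041 kJ
Reaction B:
  Bonds broken (reactants):
    C-H: 4 × 425 = 1700
    Cl-Cl: 1 × 239 = 239
    Σ(broken) = 1939 kJ
  Bonds formed (products):
    C-Cl: 1 × 336 = 336
    C-H: 3 × 425 = 1275
    H-Cl: 1 × 415 = 415
    Σ(formed) = 2026 kJ
  ΔH_B = 1939 − 2026 = −87 kJ
ΔH_A − ΔH_B = −1954 kJ, so reaction A has the more negative ΔH; |ΔH_A − ΔH_B| = 1954 kJ.

Reaction A, by 1954 kJ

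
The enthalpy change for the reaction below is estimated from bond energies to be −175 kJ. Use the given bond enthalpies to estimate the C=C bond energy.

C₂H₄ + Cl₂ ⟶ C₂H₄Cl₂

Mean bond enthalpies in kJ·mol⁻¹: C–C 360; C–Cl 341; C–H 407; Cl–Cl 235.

Let D be the C=C bond energy.
Σ(broken) = 4×407 + 1×D + 1×235 = 1863 + D
Σ(formed) = 1×360 + 2×341 + 4×407 = 2670
ΔH = Σ(broken) − Σ(formed) = (1863 + D) − (2670) = −807 + D
Setting this equal to −175 kJ gives D = 632 kJ/mol.

D(C=C) ≈ 632 kJ/mol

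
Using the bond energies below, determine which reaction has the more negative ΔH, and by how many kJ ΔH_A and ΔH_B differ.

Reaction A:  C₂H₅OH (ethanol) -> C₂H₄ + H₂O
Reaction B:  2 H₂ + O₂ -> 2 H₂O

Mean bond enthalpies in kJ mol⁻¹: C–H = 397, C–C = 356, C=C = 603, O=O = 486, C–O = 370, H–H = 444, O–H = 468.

Reaction B, by 550 kJ

Reaction A:
  Bonds broken (reactants):
    C–C: 1 × 356 = 356
    C–H: 5 × 397 = 1985
    C–O: 1 × 370 = 370
    O–H: 1 × 468 = 468
    Σ(broken) = 3179 kJ
  Bonds formed (products):
    C–H: 4 × 397 = 1588
    C=C: 1 × 603 = 603
    O–H: 2 × 468 = 936
    Σ(formed) = 3127 kJ
  ΔH_A = 3179 − 3127 = +52 kJ
Reaction B:
  Bonds broken (reactants):
    H–H: 2 × 444 = 888
    O=O: 1 × 486 = 486
    Σ(broken) = 1374 kJ
  Bonds formed (products):
    O–H: 4 × 468 = 1872
    Σ(formed) = 1872 kJ
  ΔH_B = 1374 − 1872 = −498 kJ
ΔH_A − ΔH_B = +550 kJ, so reaction B has the more negative ΔH; |ΔH_A − ΔH_B| = 550 kJ.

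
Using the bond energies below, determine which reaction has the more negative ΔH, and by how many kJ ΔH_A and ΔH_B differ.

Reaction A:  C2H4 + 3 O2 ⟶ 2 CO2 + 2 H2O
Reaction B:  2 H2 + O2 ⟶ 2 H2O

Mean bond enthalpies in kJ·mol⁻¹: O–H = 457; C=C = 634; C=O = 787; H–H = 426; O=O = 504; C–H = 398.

Reaction A:
  Bonds broken (reactants):
    C–H: 4 × 398 = 1592
    C=C: 1 × 634 = 634
    O=O: 3 × 504 = 1512
    Σ(broken) = 3738 kJ
  Bonds formed (products):
    C=O: 4 × 787 = 3148
    O–H: 4 × 457 = 1828
    Σ(formed) = 4976 kJ
  ΔH_A = 3738 − 4976 = −1238 kJ
Reaction B:
  Bonds broken (reactants):
    H–H: 2 × 426 = 852
    O=O: 1 × 504 = 504
    Σ(broken) = 1356 kJ
  Bonds formed (products):
    O–H: 4 × 457 = 1828
    Σ(formed) = 1828 kJ
  ΔH_B = 1356 − 1828 = −472 kJ
ΔH_A − ΔH_B = −766 kJ, so reaction A has the more negative ΔH; |ΔH_A − ΔH_B| = 766 kJ.

Reaction A, by 766 kJ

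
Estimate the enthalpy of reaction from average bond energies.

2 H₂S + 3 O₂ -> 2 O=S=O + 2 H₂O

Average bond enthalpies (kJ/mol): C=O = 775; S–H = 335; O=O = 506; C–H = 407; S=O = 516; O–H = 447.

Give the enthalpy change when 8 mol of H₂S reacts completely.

Bonds broken (reactants):
  O=O: 3 × 506 = 1518
  S–H: 4 × 335 = 1340
  Σ(broken) = 2858 kJ
Bonds formed (products):
  O–H: 4 × 447 = 1788
  S=O: 4 × 516 = 2064
  Σ(formed) = 3852 kJ
ΔH = Σ(broken) − Σ(formed) = 2858 − 3852 = −994 kJ
For 4× the reaction as written: 4 × (−994) = −3976 kJ

ΔH = −3976 kJ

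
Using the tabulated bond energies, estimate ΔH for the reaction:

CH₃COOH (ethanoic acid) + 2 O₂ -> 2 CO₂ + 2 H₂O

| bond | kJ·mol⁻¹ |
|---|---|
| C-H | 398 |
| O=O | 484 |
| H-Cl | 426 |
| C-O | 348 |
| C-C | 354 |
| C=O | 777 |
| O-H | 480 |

ΔH ≈ −907 kJ

Bonds broken (reactants):
  C-C: 1 × 354 = 354
  C-H: 3 × 398 = 1194
  C-O: 1 × 348 = 348
  C=O: 1 × 777 = 777
  O-H: 1 × 480 = 480
  O=O: 2 × 484 = 968
  Σ(broken) = 4121 kJ
Bonds formed (products):
  C=O: 4 × 777 = 3108
  O-H: 4 × 480 = 1920
  Σ(formed) = 5028 kJ
ΔH = Σ(broken) − Σ(formed) = 4121 − 5028 = −907 kJ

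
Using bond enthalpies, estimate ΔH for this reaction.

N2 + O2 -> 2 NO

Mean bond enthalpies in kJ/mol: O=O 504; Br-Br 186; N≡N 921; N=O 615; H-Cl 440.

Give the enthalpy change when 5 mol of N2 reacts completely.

Bonds broken (reactants):
  N≡N: 1 × 921 = 921
  O=O: 1 × 504 = 504
  Σ(broken) = 1425 kJ
Bonds formed (products):
  N=O: 2 × 615 = 1230
  Σ(formed) = 1230 kJ
ΔH = Σ(broken) − Σ(formed) = 1425 − 1230 = +195 kJ
For 5× the reaction as written: 5 × (+195) = +975 kJ

ΔH = +975 kJ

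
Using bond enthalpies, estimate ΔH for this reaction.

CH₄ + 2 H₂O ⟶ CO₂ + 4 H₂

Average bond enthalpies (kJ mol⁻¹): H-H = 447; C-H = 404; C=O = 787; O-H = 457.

ΔH ≈ +82 kJ

Bonds broken (reactants):
  C-H: 4 × 404 = 1616
  O-H: 4 × 457 = 1828
  Σ(broken) = 3444 kJ
Bonds formed (products):
  C=O: 2 × 787 = 1574
  H-H: 4 × 447 = 1788
  Σ(formed) = 3362 kJ
ΔH = Σ(broken) − Σ(formed) = 3444 − 3362 = +82 kJ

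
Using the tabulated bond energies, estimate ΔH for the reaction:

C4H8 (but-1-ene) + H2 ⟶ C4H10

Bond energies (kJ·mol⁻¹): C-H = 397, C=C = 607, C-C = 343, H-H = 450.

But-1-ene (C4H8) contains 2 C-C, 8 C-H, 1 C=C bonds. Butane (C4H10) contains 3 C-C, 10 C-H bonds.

ΔH ≈ −80 kJ

Bonds broken (reactants):
  C-C: 2 × 343 = 686
  C-H: 8 × 397 = 3176
  C=C: 1 × 607 = 607
  H-H: 1 × 450 = 450
  Σ(broken) = 4919 kJ
Bonds formed (products):
  C-C: 3 × 343 = 1029
  C-H: 10 × 397 = 3970
  Σ(formed) = 4999 kJ
ΔH = Σ(broken) − Σ(formed) = 4919 − 4999 = −80 kJ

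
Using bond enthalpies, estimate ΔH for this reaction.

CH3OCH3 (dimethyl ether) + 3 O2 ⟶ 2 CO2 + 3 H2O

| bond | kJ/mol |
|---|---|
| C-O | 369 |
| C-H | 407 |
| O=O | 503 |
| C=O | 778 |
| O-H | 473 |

Bonds broken (reactants):
  C-H: 6 × 407 = 2442
  C-O: 2 × 369 = 738
  O=O: 3 × 503 = 1509
  Σ(broken) = 4689 kJ
Bonds formed (products):
  C=O: 4 × 778 = 3112
  O-H: 6 × 473 = 2838
  Σ(formed) = 5950 kJ
ΔH = Σ(broken) − Σ(formed) = 4689 − 5950 = −1261 kJ

ΔH ≈ −1261 kJ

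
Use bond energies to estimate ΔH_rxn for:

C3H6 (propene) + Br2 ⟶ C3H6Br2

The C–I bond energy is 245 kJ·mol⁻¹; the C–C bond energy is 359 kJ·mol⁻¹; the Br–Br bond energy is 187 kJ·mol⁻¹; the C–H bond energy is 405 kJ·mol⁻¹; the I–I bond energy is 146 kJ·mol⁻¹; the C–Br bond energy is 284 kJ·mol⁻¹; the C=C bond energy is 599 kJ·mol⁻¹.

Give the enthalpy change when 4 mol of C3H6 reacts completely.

Bonds broken (reactants):
  Br–Br: 1 × 187 = 187
  C–C: 1 × 359 = 359
  C–H: 6 × 405 = 2430
  C=C: 1 × 599 = 599
  Σ(broken) = 3575 kJ
Bonds formed (products):
  C–Br: 2 × 284 = 568
  C–C: 2 × 359 = 718
  C–H: 6 × 405 = 2430
  Σ(formed) = 3716 kJ
ΔH = Σ(broken) − Σ(formed) = 3575 − 3716 = −141 kJ
For 4× the reaction as written: 4 × (−141) = −564 kJ

ΔH = −564 kJ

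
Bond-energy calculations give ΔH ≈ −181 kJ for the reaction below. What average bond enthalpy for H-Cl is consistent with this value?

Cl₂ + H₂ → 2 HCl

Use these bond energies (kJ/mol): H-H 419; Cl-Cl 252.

D(H-Cl) ≈ 426 kJ/mol

Let D be the H-Cl bond energy.
Σ(broken) = 1×252 + 1×419 = 671
Σ(formed) = 2×D = 2D
ΔH = Σ(broken) − Σ(formed) = (671) − (2D) = +671 − 2D
Setting this equal to −181 kJ gives 2D = 852, so D = 426 kJ/mol.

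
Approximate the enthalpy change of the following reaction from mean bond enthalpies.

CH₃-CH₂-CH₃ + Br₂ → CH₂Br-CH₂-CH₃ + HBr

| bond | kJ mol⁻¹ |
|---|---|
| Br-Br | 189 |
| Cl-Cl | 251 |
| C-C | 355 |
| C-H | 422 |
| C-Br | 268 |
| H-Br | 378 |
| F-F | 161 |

Bonds broken (reactants):
  Br-Br: 1 × 189 = 189
  C-C: 2 × 355 = 710
  C-H: 8 × 422 = 3376
  Σ(broken) = 4275 kJ
Bonds formed (products):
  C-Br: 1 × 268 = 268
  C-C: 2 × 355 = 710
  C-H: 7 × 422 = 2954
  H-Br: 1 × 378 = 378
  Σ(formed) = 4310 kJ
ΔH = Σ(broken) − Σ(formed) = 4275 − 4310 = −35 kJ

ΔH ≈ −35 kJ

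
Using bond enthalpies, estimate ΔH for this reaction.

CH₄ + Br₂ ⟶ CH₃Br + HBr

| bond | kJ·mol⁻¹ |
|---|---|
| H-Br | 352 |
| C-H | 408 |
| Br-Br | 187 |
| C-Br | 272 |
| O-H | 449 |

ΔH ≈ −29 kJ

Bonds broken (reactants):
  Br-Br: 1 × 187 = 187
  C-H: 4 × 408 = 1632
  Σ(broken) = 1819 kJ
Bonds formed (products):
  C-Br: 1 × 272 = 272
  C-H: 3 × 408 = 1224
  H-Br: 1 × 352 = 352
  Σ(formed) = 1848 kJ
ΔH = Σ(broken) − Σ(formed) = 1819 − 1848 = −29 kJ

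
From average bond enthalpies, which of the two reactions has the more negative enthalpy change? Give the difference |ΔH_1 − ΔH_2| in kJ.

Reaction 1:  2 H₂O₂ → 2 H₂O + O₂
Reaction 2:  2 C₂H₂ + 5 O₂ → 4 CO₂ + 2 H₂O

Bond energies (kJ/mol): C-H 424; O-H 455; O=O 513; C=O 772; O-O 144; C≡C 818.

Reaction 2, by 1874 kJ

Reaction 1:
  Bonds broken (reactants):
    O-H: 4 × 455 = 1820
    O-O: 2 × 144 = 288
    Σ(broken) = 2108 kJ
  Bonds formed (products):
    O-H: 4 × 455 = 1820
    O=O: 1 × 513 = 513
    Σ(formed) = 2333 kJ
  ΔH_1 = 2108 − 2333 = −225 kJ
Reaction 2:
  Bonds broken (reactants):
    C≡C: 2 × 818 = 1636
    C-H: 4 × 424 = 1696
    O=O: 5 × 513 = 2565
    Σ(broken) = 5897 kJ
  Bonds formed (products):
    C=O: 8 × 772 = 6176
    O-H: 4 × 455 = 1820
    Σ(formed) = 7996 kJ
  ΔH_2 = 5897 − 7996 = −2099 kJ
ΔH_1 − ΔH_2 = +1874 kJ, so reaction 2 has the more negative ΔH; |ΔH_1 − ΔH_2| = 1874 kJ.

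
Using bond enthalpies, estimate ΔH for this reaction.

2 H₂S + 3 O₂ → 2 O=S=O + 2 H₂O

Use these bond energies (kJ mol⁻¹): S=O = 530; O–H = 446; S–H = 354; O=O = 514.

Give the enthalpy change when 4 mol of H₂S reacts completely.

Bonds broken (reactants):
  O=O: 3 × 514 = 1542
  S–H: 4 × 354 = 1416
  Σ(broken) = 2958 kJ
Bonds formed (products):
  O–H: 4 × 446 = 1784
  S=O: 4 × 530 = 2120
  Σ(formed) = 3904 kJ
ΔH = Σ(broken) − Σ(formed) = 2958 − 3904 = −946 kJ
For 2× the reaction as written: 2 × (−946) = −1892 kJ

ΔH = −1892 kJ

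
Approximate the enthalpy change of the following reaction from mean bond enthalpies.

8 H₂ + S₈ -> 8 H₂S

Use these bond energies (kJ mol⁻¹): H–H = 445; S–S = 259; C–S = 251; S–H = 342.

Bonds broken (reactants):
  H–H: 8 × 445 = 3560
  S–S: 8 × 259 = 2072
  Σ(broken) = 5632 kJ
Bonds formed (products):
  S–H: 16 × 342 = 5472
  Σ(formed) = 5472 kJ
ΔH = Σ(broken) − Σ(formed) = 5632 − 5472 = +160 kJ

ΔH ≈ +160 kJ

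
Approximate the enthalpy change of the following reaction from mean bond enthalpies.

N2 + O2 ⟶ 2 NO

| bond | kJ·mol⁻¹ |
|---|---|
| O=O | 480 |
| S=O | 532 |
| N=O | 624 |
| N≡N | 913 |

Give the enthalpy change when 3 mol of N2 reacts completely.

ΔH = +435 kJ

Bonds broken (reactants):
  N≡N: 1 × 913 = 913
  O=O: 1 × 480 = 480
  Σ(broken) = 1393 kJ
Bonds formed (products):
  N=O: 2 × 624 = 1248
  Σ(formed) = 1248 kJ
ΔH = Σ(broken) − Σ(formed) = 1393 − 1248 = +145 kJ
For 3× the reaction as written: 3 × (+145) = +435 kJ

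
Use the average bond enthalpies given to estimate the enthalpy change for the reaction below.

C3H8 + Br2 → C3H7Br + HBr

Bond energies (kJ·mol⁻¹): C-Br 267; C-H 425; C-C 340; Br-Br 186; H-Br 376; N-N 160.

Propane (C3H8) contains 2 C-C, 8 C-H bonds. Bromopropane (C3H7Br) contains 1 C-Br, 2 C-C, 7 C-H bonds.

ΔH ≈ −32 kJ

Bonds broken (reactants):
  Br-Br: 1 × 186 = 186
  C-C: 2 × 340 = 680
  C-H: 8 × 425 = 3400
  Σ(broken) = 4266 kJ
Bonds formed (products):
  C-Br: 1 × 267 = 267
  C-C: 2 × 340 = 680
  C-H: 7 × 425 = 2975
  H-Br: 1 × 376 = 376
  Σ(formed) = 4298 kJ
ΔH = Σ(broken) − Σ(formed) = 4266 − 4298 = −32 kJ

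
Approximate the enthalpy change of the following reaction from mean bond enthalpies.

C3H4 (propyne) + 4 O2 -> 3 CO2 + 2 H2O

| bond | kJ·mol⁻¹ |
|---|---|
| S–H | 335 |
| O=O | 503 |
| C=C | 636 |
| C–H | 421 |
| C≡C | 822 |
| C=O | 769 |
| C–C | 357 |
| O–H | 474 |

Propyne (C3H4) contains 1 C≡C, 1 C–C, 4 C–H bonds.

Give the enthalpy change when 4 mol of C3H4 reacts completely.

ΔH = −6540 kJ

Bonds broken (reactants):
  C≡C: 1 × 822 = 822
  C–C: 1 × 357 = 357
  C–H: 4 × 421 = 1684
  O=O: 4 × 503 = 2012
  Σ(broken) = 4875 kJ
Bonds formed (products):
  C=O: 6 × 769 = 4614
  O–H: 4 × 474 = 1896
  Σ(formed) = 6510 kJ
ΔH = Σ(broken) − Σ(formed) = 4875 − 6510 = −1635 kJ
For 4× the reaction as written: 4 × (−1635) = −6540 kJ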